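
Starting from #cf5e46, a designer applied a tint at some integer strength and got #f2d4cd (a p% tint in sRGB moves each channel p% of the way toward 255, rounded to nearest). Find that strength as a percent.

73%

#cf5e46 is rgb(207, 94, 70); #f2d4cd is rgb(242, 212, 205).
On the B channel (widest range): 205 ≈ 70 + (p/100)(255 − 70), so p ≈ 100×(205 − 70)/(255 − 70) = 13500/185 = 72.97.
p = 73 reproduces all three channels after rounding.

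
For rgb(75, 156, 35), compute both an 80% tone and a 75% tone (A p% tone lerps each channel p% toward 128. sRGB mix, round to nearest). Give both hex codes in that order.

80% tone:
  R: 75 + 42.4 = 117.4 → 117
  G: 156 + 0.8×(128−156) = 156 − 22.4 = 133.6 → 134
  B: 35 + 0.8×(128−35) = 35 + 74.4 = 109.4 → 109
  → #75866d
75% tone:
  R: 75 + 0.75×(128−75) = 75 + 39.75 = 114.75 → 115
  G: 156 + 0.75×(128−156) = 156 − 21 = 135 → 135
  B: 35 + 0.75×(128−35) = 35 + 69.75 = 104.75 → 105
  → #738769

#75866d, #738769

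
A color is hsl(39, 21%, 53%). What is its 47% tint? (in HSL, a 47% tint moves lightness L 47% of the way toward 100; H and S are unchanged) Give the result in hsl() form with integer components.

hsl(39, 21%, 75%)

L moves 47% from 53 toward 100: 53 + 22.09 = 75.09 → 75.
H and S are unchanged.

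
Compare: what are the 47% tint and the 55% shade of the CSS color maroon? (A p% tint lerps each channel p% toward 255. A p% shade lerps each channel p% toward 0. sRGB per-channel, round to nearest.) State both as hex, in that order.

#BC7878, #3A0000

CSS maroon is rgb(128, 0, 0).
47% tint:
  R: 128 + 59.69 = 187.69 → 188
  G: 0 + 0.47×(255−0) = 0 + 119.85 = 119.85 → 120
  B: 0 + 119.85 = 119.85 → 120
  → #BC7878
55% shade:
  R: 128 + 0.55×(0−128) = 128 − 70.4 = 57.6 → 58
  G: 0 + 0.55×(0−0) = 0 + 0 = 0 → 0
  B: 0 + 0.55×(0−0) = 0 + 0 = 0 → 0
  → #3A0000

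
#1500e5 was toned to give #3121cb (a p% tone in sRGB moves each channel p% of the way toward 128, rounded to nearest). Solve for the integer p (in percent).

26%

#1500e5 is rgb(21, 0, 229); #3121cb is rgb(49, 33, 203).
On the G channel (widest range): 33 ≈ 0 + (p/100)(128 − 0), so p ≈ 100×(33 − 0)/(128 − 0) = 3300/128 = 25.78.
p = 26 reproduces all three channels after rounding.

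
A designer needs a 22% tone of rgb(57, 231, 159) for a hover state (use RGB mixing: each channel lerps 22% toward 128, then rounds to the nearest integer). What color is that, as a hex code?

Lerp each channel 22% toward 128:
  R: 57 + 15.62 = 72.62 → 73
  G: 231 + 0.22×(128−231) = 231 − 22.66 = 208.34 → 208
  B: 159 − 6.82 = 152.18 → 152
rgb(73, 208, 152) = #49D098.

#49D098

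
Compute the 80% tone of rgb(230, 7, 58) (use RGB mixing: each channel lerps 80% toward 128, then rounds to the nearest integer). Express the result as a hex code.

Per channel, c → c + 0.8(128 − c):
  R: 230 + 0.8×(128−230) = 230 − 81.6 = 148.4 → 148
  G: 7 + 0.8×(128−7) = 7 + 96.8 = 103.8 → 104
  B: 58 + 56 = 114 → 114
rgb(148, 104, 114) = #946872.

#946872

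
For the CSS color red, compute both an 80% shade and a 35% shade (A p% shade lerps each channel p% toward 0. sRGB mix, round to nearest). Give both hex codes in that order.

CSS red is rgb(255, 0, 0).
80% shade:
  R: 255 − 204 = 51 → 51
  G: 0 + 0.8×(0−0) = 0 + 0 = 0 → 0
  B: 0 + 0 = 0 → 0
  → #330000
35% shade:
  R: 255 + 0.35×(0−255) = 255 − 89.25 = 165.75 → 166
  G: 0 + 0.35×(0−0) = 0 + 0 = 0 → 0
  B: 0 + 0.35×(0−0) = 0 + 0 = 0 → 0
  → #a60000

#330000, #a60000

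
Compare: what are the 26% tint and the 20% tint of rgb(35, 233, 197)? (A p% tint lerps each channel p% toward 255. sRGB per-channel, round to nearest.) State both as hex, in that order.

26% tint:
  R: 35 + 0.26×(255−35) = 35 + 57.2 = 92.2 → 92
  G: 233 + 5.72 = 238.72 → 239
  B: 197 + 15.08 = 212.08 → 212
  → #5cefd4
20% tint:
  R: 35 + 44 = 79 → 79
  G: 233 + 0.2×(255−233) = 233 + 4.4 = 237.4 → 237
  B: 197 + 0.2×(255−197) = 197 + 11.6 = 208.6 → 209
  → #4fedd1

#5cefd4, #4fedd1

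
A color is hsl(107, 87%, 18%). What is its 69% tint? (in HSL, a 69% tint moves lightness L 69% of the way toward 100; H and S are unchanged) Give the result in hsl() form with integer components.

hsl(107, 87%, 75%)

L moves 69% from 18 toward 100: 18 + 56.58 = 74.58 → 75.
H and S are unchanged.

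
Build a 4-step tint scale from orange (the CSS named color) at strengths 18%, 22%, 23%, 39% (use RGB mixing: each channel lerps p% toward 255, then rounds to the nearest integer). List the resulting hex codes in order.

#FFB52E, #FFB938, #FFBA3B, #FFC863

CSS orange is rgb(255, 165, 0).
18%: (255→255, 165 + 16.2 = 181.2→181, 0 + 45.9 = 45.9→46) → #FFB52E
22%: (255→255, 165 + 19.8 = 184.8→185, 0 + 56.1 = 56.1→56) → #FFB938
23%: (255→255, 165 + 20.7 = 185.7→186, 0 + 58.65 = 58.65→59) → #FFBA3B
39%: (255→255, 165 + 35.1 = 200.1→200, 0 + 99.45 = 99.45→99) → #FFC863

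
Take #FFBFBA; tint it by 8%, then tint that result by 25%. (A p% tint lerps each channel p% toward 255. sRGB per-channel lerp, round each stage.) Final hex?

#FFBFBA is rgb(255, 191, 186).
Lerp each channel 8% toward 255:
  R: 255 + 0.08×(255−255) = 255 + 0 = 255 → 255
  G: 191 + 0.08×(255−191) = 191 + 5.12 = 196.12 → 196
  B: 186 + 0.08×(255−186) = 186 + 5.52 = 191.52 → 192
After the tint: rgb(255, 196, 192) = #FFC4C0.
Lerp each channel 25% toward 255:
  R: 255 + 0.25×(255−255) = 255 + 0 = 255 → 255
  G: 196 + 14.75 = 210.75 → 211
  B: 192 + 0.25×(255−192) = 192 + 15.75 = 207.75 → 208
rgb(255, 211, 208) = #FFD3D0.

#FFD3D0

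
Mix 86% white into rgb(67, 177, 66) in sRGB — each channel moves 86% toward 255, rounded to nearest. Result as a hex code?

#E5F4E5

Per channel, c → c + 0.86(255 − c):
  R: 67 + 161.68 = 228.68 → 229
  G: 177 + 0.86×(255−177) = 177 + 67.08 = 244.08 → 244
  B: 66 + 0.86×(255−66) = 66 + 162.54 = 228.54 → 229
rgb(229, 244, 229) = #E5F4E5.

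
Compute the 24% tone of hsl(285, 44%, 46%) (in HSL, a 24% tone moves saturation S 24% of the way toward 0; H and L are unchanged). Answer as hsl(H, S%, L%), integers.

hsl(285, 33%, 46%)

S moves 24% from 44 toward 0: 44 − 10.56 = 33.44 → 33.
H and L are unchanged.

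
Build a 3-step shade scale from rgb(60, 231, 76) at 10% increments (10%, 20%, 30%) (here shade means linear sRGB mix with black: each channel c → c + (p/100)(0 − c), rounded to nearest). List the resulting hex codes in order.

10%: (60 − 6 = 54→54, 231 − 23.1 = 207.9→208, 76 − 7.6 = 68.4→68) → #36d044
20%: (60 − 12 = 48→48, 231 − 46.2 = 184.8→185, 76 − 15.2 = 60.8→61) → #30b93d
30%: (60 − 18 = 42→42, 231 − 69.3 = 161.7→162, 76 − 22.8 = 53.2→53) → #2aa235

#36d044, #30b93d, #2aa235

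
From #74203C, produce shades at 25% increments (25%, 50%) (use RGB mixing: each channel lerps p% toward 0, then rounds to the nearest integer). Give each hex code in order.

#57182D, #3A101E

#74203C is rgb(116, 32, 60).
25%: (116 − 29 = 87→87, 32 − 8 = 24→24, 60 − 15 = 45→45) → #57182D
50%: (116 − 58 = 58→58, 32 − 16 = 16→16, 60 − 30 = 30→30) → #3A101E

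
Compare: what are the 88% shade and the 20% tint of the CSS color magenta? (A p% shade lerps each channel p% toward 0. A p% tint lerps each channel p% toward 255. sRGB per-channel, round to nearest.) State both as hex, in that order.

CSS magenta is rgb(255, 0, 255).
88% shade:
  R: 255 + 0.88×(0−255) = 255 − 224.4 = 30.6 → 31
  G: 0 + 0 = 0 → 0
  B: 255 − 224.4 = 30.6 → 31
  → #1F001F
20% tint:
  R: 255 + 0 = 255 → 255
  G: 0 + 0.2×(255−0) = 0 + 51 = 51 → 51
  B: 255 + 0 = 255 → 255
  → #FF33FF

#1F001F, #FF33FF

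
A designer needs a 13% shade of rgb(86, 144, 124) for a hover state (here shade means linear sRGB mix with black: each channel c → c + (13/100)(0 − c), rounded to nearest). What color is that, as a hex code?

Lerp each channel 13% toward 0:
  R: 86 + 0.13×(0−86) = 86 − 11.18 = 74.82 → 75
  G: 144 + 0.13×(0−144) = 144 − 18.72 = 125.28 → 125
  B: 124 + 0.13×(0−124) = 124 − 16.12 = 107.88 → 108
rgb(75, 125, 108) = #4b7d6c.

#4b7d6c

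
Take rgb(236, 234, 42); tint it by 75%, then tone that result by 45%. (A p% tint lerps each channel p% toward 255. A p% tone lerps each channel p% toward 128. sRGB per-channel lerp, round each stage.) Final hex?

#C3C3A9

Lerp each channel 75% toward 255:
  R: 236 + 0.75×(255−236) = 236 + 14.25 = 250.25 → 250
  G: 234 + 0.75×(255−234) = 234 + 15.75 = 249.75 → 250
  B: 42 + 0.75×(255−42) = 42 + 159.75 = 201.75 → 202
After the tint: rgb(250, 250, 202) = #FAFACA.
Per channel, c → c + 0.45(128 − c):
  R: 250 − 54.9 = 195.1 → 195
  G: 250 − 54.9 = 195.1 → 195
  B: 202 + 0.45×(128−202) = 202 − 33.3 = 168.7 → 169
rgb(195, 195, 169) = #C3C3A9.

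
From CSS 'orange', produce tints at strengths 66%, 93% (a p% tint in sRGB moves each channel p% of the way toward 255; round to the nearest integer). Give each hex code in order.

CSS orange is rgb(255, 165, 0).
66%: (255→255, 165 + 59.4 = 224.4→224, 0 + 168.3 = 168.3→168) → #FFE0A8
93%: (255→255, 165 + 83.7 = 248.7→249, 0 + 237.15 = 237.15→237) → #FFF9ED

#FFE0A8, #FFF9ED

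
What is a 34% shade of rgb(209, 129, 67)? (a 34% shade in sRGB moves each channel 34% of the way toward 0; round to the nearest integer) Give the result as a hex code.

Per channel, c → c + 0.34(0 − c):
  R: 209 − 71.06 = 137.94 → 138
  G: 129 + 0.34×(0−129) = 129 − 43.86 = 85.14 → 85
  B: 67 − 22.78 = 44.22 → 44
rgb(138, 85, 44) = #8a552c.

#8a552c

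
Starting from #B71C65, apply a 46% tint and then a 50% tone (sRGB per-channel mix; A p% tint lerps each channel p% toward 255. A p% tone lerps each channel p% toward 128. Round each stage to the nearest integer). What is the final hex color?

#AC8296

#B71C65 is rgb(183, 28, 101).
A 46% tint moves each channel 46% toward 255:
  R: 183 + 33.12 = 216.12 → 216
  G: 28 + 0.46×(255−28) = 28 + 104.42 = 132.42 → 132
  B: 101 + 70.84 = 171.84 → 172
After the tint: rgb(216, 132, 172) = #D884AC.
A 50% tone moves each channel 50% toward 128:
  R: 216 + 0.5×(128−216) = 216 − 44 = 172 → 172
  G: 132 − 2 = 130 → 130
  B: 172 + 0.5×(128−172) = 172 − 22 = 150 → 150
rgb(172, 130, 150) = #AC8296.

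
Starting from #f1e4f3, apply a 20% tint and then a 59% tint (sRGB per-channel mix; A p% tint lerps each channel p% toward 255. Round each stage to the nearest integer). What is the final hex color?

#faf6fb

#f1e4f3 is rgb(241, 228, 243).
Per channel, c → c + 0.2(255 − c):
  R: 241 + 0.2×(255−241) = 241 + 2.8 = 243.8 → 244
  G: 228 + 0.2×(255−228) = 228 + 5.4 = 233.4 → 233
  B: 243 + 0.2×(255−243) = 243 + 2.4 = 245.4 → 245
After the tint: rgb(244, 233, 245) = #f4e9f5.
Per channel, c → c + 0.59(255 − c):
  R: 244 + 0.59×(255−244) = 244 + 6.49 = 250.49 → 250
  G: 233 + 0.59×(255−233) = 233 + 12.98 = 245.98 → 246
  B: 245 + 0.59×(255−245) = 245 + 5.9 = 250.9 → 251
rgb(250, 246, 251) = #faf6fb.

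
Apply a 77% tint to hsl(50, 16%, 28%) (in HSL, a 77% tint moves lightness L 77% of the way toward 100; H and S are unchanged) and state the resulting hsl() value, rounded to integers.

L moves 77% from 28 toward 100: 28 + 55.44 = 83.44 → 83.
H and S are unchanged.

hsl(50, 16%, 83%)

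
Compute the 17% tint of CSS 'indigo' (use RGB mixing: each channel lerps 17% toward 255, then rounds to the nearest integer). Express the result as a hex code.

CSS indigo is rgb(75, 0, 130).
Per channel, c → c + 0.17(255 − c):
  R: 75 + 0.17×(255−75) = 75 + 30.6 = 105.6 → 106
  G: 0 + 0.17×(255−0) = 0 + 43.35 = 43.35 → 43
  B: 130 + 0.17×(255−130) = 130 + 21.25 = 151.25 → 151
rgb(106, 43, 151) = #6a2b97.

#6a2b97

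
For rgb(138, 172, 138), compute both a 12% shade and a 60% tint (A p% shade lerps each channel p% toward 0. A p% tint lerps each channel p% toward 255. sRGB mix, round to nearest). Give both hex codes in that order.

12% shade:
  R: 138 − 16.56 = 121.44 → 121
  G: 172 + 0.12×(0−172) = 172 − 20.64 = 151.36 → 151
  B: 138 + 0.12×(0−138) = 138 − 16.56 = 121.44 → 121
  → #799779
60% tint:
  R: 138 + 70.2 = 208.2 → 208
  G: 172 + 49.8 = 221.8 → 222
  B: 138 + 70.2 = 208.2 → 208
  → #d0ded0

#799779, #d0ded0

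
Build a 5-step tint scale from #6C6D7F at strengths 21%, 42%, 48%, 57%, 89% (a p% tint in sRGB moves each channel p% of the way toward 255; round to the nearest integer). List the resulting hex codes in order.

#6C6D7F is rgb(108, 109, 127).
21%: (108 + 30.87 = 138.87→139, 109 + 30.66 = 139.66→140, 127 + 26.88 = 153.88→154) → #8B8C9A
42%: (108 + 61.74 = 169.74→170, 109 + 61.32 = 170.32→170, 127 + 53.76 = 180.76→181) → #AAAAB5
48%: (108 + 70.56 = 178.56→179, 109 + 70.08 = 179.08→179, 127 + 61.44 = 188.44→188) → #B3B3BC
57%: (108 + 83.79 = 191.79→192, 109 + 83.22 = 192.22→192, 127 + 72.96 = 199.96→200) → #C0C0C8
89%: (108 + 130.83 = 238.83→239, 109 + 129.94 = 238.94→239, 127 + 113.92 = 240.92→241) → #EFEFF1

#8B8C9A, #AAAAB5, #B3B3BC, #C0C0C8, #EFEFF1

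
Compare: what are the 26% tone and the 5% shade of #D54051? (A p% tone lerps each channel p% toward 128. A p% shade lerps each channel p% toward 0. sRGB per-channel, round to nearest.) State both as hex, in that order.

#D54051 is rgb(213, 64, 81).
26% tone:
  R: 213 − 22.1 = 190.9 → 191
  G: 64 + 0.26×(128−64) = 64 + 16.64 = 80.64 → 81
  B: 81 + 0.26×(128−81) = 81 + 12.22 = 93.22 → 93
  → #BF515D
5% shade:
  R: 213 − 10.65 = 202.35 → 202
  G: 64 + 0.05×(0−64) = 64 − 3.2 = 60.8 → 61
  B: 81 + 0.05×(0−81) = 81 − 4.05 = 76.95 → 77
  → #CA3D4D

#BF515D, #CA3D4D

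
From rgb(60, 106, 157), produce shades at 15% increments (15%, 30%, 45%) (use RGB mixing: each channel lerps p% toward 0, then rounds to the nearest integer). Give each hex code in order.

15%: (60 − 9 = 51→51, 106 − 15.9 = 90.1→90, 157 − 23.55 = 133.45→133) → #335a85
30%: (60 − 18 = 42→42, 106 − 31.8 = 74.2→74, 157 − 47.1 = 109.9→110) → #2a4a6e
45%: (60 − 27 = 33→33, 106 − 47.7 = 58.3→58, 157 − 70.65 = 86.35→86) → #213a56

#335a85, #2a4a6e, #213a56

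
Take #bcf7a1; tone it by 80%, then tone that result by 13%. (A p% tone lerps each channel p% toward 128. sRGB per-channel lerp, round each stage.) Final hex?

#8a9586

#bcf7a1 is rgb(188, 247, 161).
Lerp each channel 80% toward 128:
  R: 188 − 48 = 140 → 140
  G: 247 − 95.2 = 151.8 → 152
  B: 161 + 0.8×(128−161) = 161 − 26.4 = 134.6 → 135
After the tone: rgb(140, 152, 135) = #8c9887.
A 13% tone moves each channel 13% toward 128:
  R: 140 − 1.56 = 138.44 → 138
  G: 152 − 3.12 = 148.88 → 149
  B: 135 − 0.91 = 134.09 → 134
rgb(138, 149, 134) = #8a9586.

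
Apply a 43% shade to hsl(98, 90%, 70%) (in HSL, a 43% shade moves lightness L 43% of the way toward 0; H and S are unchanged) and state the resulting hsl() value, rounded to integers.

L moves 43% from 70 toward 0: 70 − 30.1 = 39.9 → 40.
H and S are unchanged.

hsl(98, 90%, 40%)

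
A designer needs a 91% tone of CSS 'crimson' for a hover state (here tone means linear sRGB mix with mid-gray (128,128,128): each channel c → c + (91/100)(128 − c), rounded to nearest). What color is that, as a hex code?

#88767a

CSS crimson is rgb(220, 20, 60).
Per channel, c → c + 0.91(128 − c):
  R: 220 + 0.91×(128−220) = 220 − 83.72 = 136.28 → 136
  G: 20 + 0.91×(128−20) = 20 + 98.28 = 118.28 → 118
  B: 60 + 61.88 = 121.88 → 122
rgb(136, 118, 122) = #88767a.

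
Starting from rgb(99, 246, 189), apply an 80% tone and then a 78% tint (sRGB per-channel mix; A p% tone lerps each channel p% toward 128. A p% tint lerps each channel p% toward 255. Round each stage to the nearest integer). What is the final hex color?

An 80% tone moves each channel 80% toward 128:
  R: 99 + 23.2 = 122.2 → 122
  G: 246 + 0.8×(128−246) = 246 − 94.4 = 151.6 → 152
  B: 189 + 0.8×(128−189) = 189 − 48.8 = 140.2 → 140
After the tone: rgb(122, 152, 140) = #7A988C.
Per channel, c → c + 0.78(255 − c):
  R: 122 + 0.78×(255−122) = 122 + 103.74 = 225.74 → 226
  G: 152 + 80.34 = 232.34 → 232
  B: 140 + 0.78×(255−140) = 140 + 89.7 = 229.7 → 230
rgb(226, 232, 230) = #E2E8E6.

#E2E8E6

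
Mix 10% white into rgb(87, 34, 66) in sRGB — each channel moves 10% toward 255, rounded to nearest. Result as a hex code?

A 10% tint moves each channel 10% toward 255:
  R: 87 + 0.1×(255−87) = 87 + 16.8 = 103.8 → 104
  G: 34 + 22.1 = 56.1 → 56
  B: 66 + 0.1×(255−66) = 66 + 18.9 = 84.9 → 85
rgb(104, 56, 85) = #683855.

#683855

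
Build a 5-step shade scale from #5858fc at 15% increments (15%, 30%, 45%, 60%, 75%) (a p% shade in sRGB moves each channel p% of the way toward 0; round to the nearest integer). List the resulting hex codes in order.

#4b4bd6, #3e3eb0, #30308b, #232365, #16163f

#5858fc is rgb(88, 88, 252).
15%: (88 − 13.2 = 74.8→75, 88 − 13.2 = 74.8→75, 252 − 37.8 = 214.2→214) → #4b4bd6
30%: (88 − 26.4 = 61.6→62, 88 − 26.4 = 61.6→62, 252 − 75.6 = 176.4→176) → #3e3eb0
45%: (88 − 39.6 = 48.4→48, 88 − 39.6 = 48.4→48, 252 − 113.4 = 138.6→139) → #30308b
60%: (88 − 52.8 = 35.2→35, 88 − 52.8 = 35.2→35, 252 − 151.2 = 100.8→101) → #232365
75%: (88 − 66 = 22→22, 88 − 66 = 22→22, 252 − 189 = 63→63) → #16163f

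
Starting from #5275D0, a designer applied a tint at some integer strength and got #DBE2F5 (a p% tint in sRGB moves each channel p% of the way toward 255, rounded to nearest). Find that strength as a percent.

#5275D0 is rgb(82, 117, 208); #DBE2F5 is rgb(219, 226, 245).
On the R channel (widest range): 219 ≈ 82 + (p/100)(255 − 82), so p ≈ 100×(219 − 82)/(255 − 82) = 13700/173 = 79.19.
p = 79 reproduces all three channels after rounding.

79%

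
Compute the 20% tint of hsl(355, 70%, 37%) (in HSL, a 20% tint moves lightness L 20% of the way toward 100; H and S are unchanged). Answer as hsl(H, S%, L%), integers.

hsl(355, 70%, 50%)

L moves 20% from 37 toward 100: 37 + 12.6 = 49.6 → 50.
H and S are unchanged.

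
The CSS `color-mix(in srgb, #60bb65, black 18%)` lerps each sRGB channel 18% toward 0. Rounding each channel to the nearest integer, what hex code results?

#60bb65 is rgb(96, 187, 101).
Per channel, c → c + 0.18(0 − c):
  R: 96 − 17.28 = 78.72 → 79
  G: 187 − 33.66 = 153.34 → 153
  B: 101 + 0.18×(0−101) = 101 − 18.18 = 82.82 → 83
rgb(79, 153, 83) = #4f9953.

#4f9953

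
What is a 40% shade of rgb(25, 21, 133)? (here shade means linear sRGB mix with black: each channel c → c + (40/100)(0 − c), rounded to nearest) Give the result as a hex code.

#0F0D50

Per channel, c → c + 0.4(0 − c):
  R: 25 + 0.4×(0−25) = 25 − 10 = 15 → 15
  G: 21 + 0.4×(0−21) = 21 − 8.4 = 12.6 → 13
  B: 133 + 0.4×(0−133) = 133 − 53.2 = 79.8 → 80
rgb(15, 13, 80) = #0F0D50.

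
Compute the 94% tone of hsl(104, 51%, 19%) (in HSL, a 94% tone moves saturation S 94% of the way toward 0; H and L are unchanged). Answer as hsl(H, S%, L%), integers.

hsl(104, 3%, 19%)

S moves 94% from 51 toward 0: 51 − 47.94 = 3.06 → 3.
H and L are unchanged.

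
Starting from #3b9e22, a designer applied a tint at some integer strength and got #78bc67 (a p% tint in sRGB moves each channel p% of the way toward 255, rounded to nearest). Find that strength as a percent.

#3b9e22 is rgb(59, 158, 34); #78bc67 is rgb(120, 188, 103).
On the B channel (widest range): 103 ≈ 34 + (p/100)(255 − 34), so p ≈ 100×(103 − 34)/(255 − 34) = 6900/221 = 31.22.
p = 31 reproduces all three channels after rounding.

31%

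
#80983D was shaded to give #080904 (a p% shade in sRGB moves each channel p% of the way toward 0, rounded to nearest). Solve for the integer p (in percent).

#80983D is rgb(128, 152, 61); #080904 is rgb(8, 9, 4).
On the G channel (widest range): 9 ≈ 152 + (p/100)(0 − 152), so p ≈ 100×(9 − 152)/(0 − 152) = -14300/-152 = 94.08.
p = 94 reproduces all three channels after rounding.

94%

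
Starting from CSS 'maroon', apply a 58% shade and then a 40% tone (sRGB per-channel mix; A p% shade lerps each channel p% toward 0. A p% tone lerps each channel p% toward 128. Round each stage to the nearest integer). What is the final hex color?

CSS maroon is rgb(128, 0, 0).
A 58% shade moves each channel 58% toward 0:
  R: 128 + 0.58×(0−128) = 128 − 74.24 = 53.76 → 54
  G: 0 + 0.58×(0−0) = 0 + 0 = 0 → 0
  B: 0 + 0 = 0 → 0
After the shade: rgb(54, 0, 0) = #360000.
Per channel, c → c + 0.4(128 − c):
  R: 54 + 0.4×(128−54) = 54 + 29.6 = 83.6 → 84
  G: 0 + 0.4×(128−0) = 0 + 51.2 = 51.2 → 51
  B: 0 + 51.2 = 51.2 → 51
rgb(84, 51, 51) = #543333.

#543333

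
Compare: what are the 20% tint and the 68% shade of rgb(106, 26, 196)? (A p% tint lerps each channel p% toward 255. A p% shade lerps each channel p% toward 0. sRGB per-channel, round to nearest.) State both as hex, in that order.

20% tint:
  R: 106 + 0.2×(255−106) = 106 + 29.8 = 135.8 → 136
  G: 26 + 0.2×(255−26) = 26 + 45.8 = 71.8 → 72
  B: 196 + 0.2×(255−196) = 196 + 11.8 = 207.8 → 208
  → #8848d0
68% shade:
  R: 106 − 72.08 = 33.92 → 34
  G: 26 + 0.68×(0−26) = 26 − 17.68 = 8.32 → 8
  B: 196 + 0.68×(0−196) = 196 − 133.28 = 62.72 → 63
  → #22083f

#8848d0, #22083f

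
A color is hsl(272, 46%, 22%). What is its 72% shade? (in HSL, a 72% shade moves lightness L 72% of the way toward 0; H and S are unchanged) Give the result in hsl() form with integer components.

L moves 72% from 22 toward 0: 22 − 15.84 = 6.16 → 6.
H and S are unchanged.

hsl(272, 46%, 6%)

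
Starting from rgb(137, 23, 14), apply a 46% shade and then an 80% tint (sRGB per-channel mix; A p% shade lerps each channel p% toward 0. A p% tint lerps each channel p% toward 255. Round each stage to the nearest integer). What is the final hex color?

#dbcece

Lerp each channel 46% toward 0:
  R: 137 − 63.02 = 73.98 → 74
  G: 23 − 10.58 = 12.42 → 12
  B: 14 − 6.44 = 7.56 → 8
After the shade: rgb(74, 12, 8) = #4a0c08.
An 80% tint moves each channel 80% toward 255:
  R: 74 + 144.8 = 218.8 → 219
  G: 12 + 194.4 = 206.4 → 206
  B: 8 + 0.8×(255−8) = 8 + 197.6 = 205.6 → 206
rgb(219, 206, 206) = #dbcece.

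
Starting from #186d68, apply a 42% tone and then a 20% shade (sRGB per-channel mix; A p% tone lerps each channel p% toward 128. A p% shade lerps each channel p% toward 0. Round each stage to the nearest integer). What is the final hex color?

#186d68 is rgb(24, 109, 104).
A 42% tone moves each channel 42% toward 128:
  R: 24 + 0.42×(128−24) = 24 + 43.68 = 67.68 → 68
  G: 109 + 0.42×(128−109) = 109 + 7.98 = 116.98 → 117
  B: 104 + 10.08 = 114.08 → 114
After the tone: rgb(68, 117, 114) = #447572.
Lerp each channel 20% toward 0:
  R: 68 − 13.6 = 54.4 → 54
  G: 117 − 23.4 = 93.6 → 94
  B: 114 − 22.8 = 91.2 → 91
rgb(54, 94, 91) = #365e5b.

#365e5b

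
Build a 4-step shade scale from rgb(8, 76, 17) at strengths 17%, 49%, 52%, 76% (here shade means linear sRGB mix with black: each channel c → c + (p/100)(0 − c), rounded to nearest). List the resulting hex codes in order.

17%: (8 − 1.36 = 6.64→7, 76 − 12.92 = 63.08→63, 17 − 2.89 = 14.11→14) → #073F0E
49%: (8 − 3.92 = 4.08→4, 76 − 37.24 = 38.76→39, 17 − 8.33 = 8.67→9) → #042709
52%: (8 − 4.16 = 3.84→4, 76 − 39.52 = 36.48→36, 17 − 8.84 = 8.16→8) → #042408
76%: (8 − 6.08 = 1.92→2, 76 − 57.76 = 18.24→18, 17 − 12.92 = 4.08→4) → #021204

#073F0E, #042709, #042408, #021204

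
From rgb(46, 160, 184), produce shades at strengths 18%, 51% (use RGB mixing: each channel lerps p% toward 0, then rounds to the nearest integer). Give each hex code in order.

#268397, #174E5A

18%: (46 − 8.28 = 37.72→38, 160 − 28.8 = 131.2→131, 184 − 33.12 = 150.88→151) → #268397
51%: (46 − 23.46 = 22.54→23, 160 − 81.6 = 78.4→78, 184 − 93.84 = 90.16→90) → #174E5A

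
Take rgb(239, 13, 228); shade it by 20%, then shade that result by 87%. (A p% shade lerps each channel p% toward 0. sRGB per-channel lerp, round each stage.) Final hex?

A 20% shade moves each channel 20% toward 0:
  R: 239 + 0.2×(0−239) = 239 − 47.8 = 191.2 → 191
  G: 13 − 2.6 = 10.4 → 10
  B: 228 + 0.2×(0−228) = 228 − 45.6 = 182.4 → 182
After the shade: rgb(191, 10, 182) = #bf0ab6.
Per channel, c → c + 0.87(0 − c):
  R: 191 + 0.87×(0−191) = 191 − 166.17 = 24.83 → 25
  G: 10 + 0.87×(0−10) = 10 − 8.7 = 1.3 → 1
  B: 182 + 0.87×(0−182) = 182 − 158.34 = 23.66 → 24
rgb(25, 1, 24) = #190118.

#190118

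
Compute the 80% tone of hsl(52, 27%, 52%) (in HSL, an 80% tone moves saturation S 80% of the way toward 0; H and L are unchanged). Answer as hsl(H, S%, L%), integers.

S moves 80% from 27 toward 0: 27 − 21.6 = 5.4 → 5.
H and L are unchanged.

hsl(52, 5%, 52%)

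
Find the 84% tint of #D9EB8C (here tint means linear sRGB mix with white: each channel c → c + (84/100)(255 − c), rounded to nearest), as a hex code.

#D9EB8C is rgb(217, 235, 140).
An 84% tint moves each channel 84% toward 255:
  R: 217 + 31.92 = 248.92 → 249
  G: 235 + 0.84×(255−235) = 235 + 16.8 = 251.8 → 252
  B: 140 + 96.6 = 236.6 → 237
rgb(249, 252, 237) = #F9FCED.

#F9FCED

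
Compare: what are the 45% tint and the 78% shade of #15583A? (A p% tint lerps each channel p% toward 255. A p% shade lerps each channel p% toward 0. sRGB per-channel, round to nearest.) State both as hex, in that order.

#15583A is rgb(21, 88, 58).
45% tint:
  R: 21 + 0.45×(255−21) = 21 + 105.3 = 126.3 → 126
  G: 88 + 75.15 = 163.15 → 163
  B: 58 + 88.65 = 146.65 → 147
  → #7EA393
78% shade:
  R: 21 − 16.38 = 4.62 → 5
  G: 88 + 0.78×(0−88) = 88 − 68.64 = 19.36 → 19
  B: 58 + 0.78×(0−58) = 58 − 45.24 = 12.76 → 13
  → #05130D

#7EA393, #05130D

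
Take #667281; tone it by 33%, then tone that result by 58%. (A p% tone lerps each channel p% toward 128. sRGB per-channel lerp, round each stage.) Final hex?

#797c80

#667281 is rgb(102, 114, 129).
Per channel, c → c + 0.33(128 − c):
  R: 102 + 8.58 = 110.58 → 111
  G: 114 + 4.62 = 118.62 → 119
  B: 129 + 0.33×(128−129) = 129 − 0.33 = 128.67 → 129
After the tone: rgb(111, 119, 129) = #6f7781.
Lerp each channel 58% toward 128:
  R: 111 + 9.86 = 120.86 → 121
  G: 119 + 0.58×(128−119) = 119 + 5.22 = 124.22 → 124
  B: 129 − 0.58 = 128.42 → 128
rgb(121, 124, 128) = #797c80.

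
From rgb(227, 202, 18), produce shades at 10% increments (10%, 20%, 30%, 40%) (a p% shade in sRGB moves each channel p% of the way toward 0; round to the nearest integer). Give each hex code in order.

10%: (227 − 22.7 = 204.3→204, 202 − 20.2 = 181.8→182, 18 − 1.8 = 16.2→16) → #ccb610
20%: (227 − 45.4 = 181.6→182, 202 − 40.4 = 161.6→162, 18 − 3.6 = 14.4→14) → #b6a20e
30%: (227 − 68.1 = 158.9→159, 202 − 60.6 = 141.4→141, 18 − 5.4 = 12.6→13) → #9f8d0d
40%: (227 − 90.8 = 136.2→136, 202 − 80.8 = 121.2→121, 18 − 7.2 = 10.8→11) → #88790b

#ccb610, #b6a20e, #9f8d0d, #88790b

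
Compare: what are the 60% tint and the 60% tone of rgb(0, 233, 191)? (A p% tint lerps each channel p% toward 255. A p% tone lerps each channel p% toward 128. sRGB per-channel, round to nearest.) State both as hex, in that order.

60% tint:
  R: 0 + 0.6×(255−0) = 0 + 153 = 153 → 153
  G: 233 + 0.6×(255−233) = 233 + 13.2 = 246.2 → 246
  B: 191 + 38.4 = 229.4 → 229
  → #99F6E5
60% tone:
  R: 0 + 0.6×(128−0) = 0 + 76.8 = 76.8 → 77
  G: 233 + 0.6×(128−233) = 233 − 63 = 170 → 170
  B: 191 − 37.8 = 153.2 → 153
  → #4DAA99

#99F6E5, #4DAA99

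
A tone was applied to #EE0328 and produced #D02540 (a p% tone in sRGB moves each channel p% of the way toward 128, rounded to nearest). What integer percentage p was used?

27%

#EE0328 is rgb(238, 3, 40); #D02540 is rgb(208, 37, 64).
On the G channel (widest range): 37 ≈ 3 + (p/100)(128 − 3), so p ≈ 100×(37 − 3)/(128 − 3) = 3400/125 = 27.20.
p = 27 reproduces all three channels after rounding.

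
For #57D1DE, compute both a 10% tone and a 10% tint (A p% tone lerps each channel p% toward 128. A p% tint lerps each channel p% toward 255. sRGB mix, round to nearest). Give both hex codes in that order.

#57D1DE is rgb(87, 209, 222).
10% tone:
  R: 87 + 4.1 = 91.1 → 91
  G: 209 − 8.1 = 200.9 → 201
  B: 222 + 0.1×(128−222) = 222 − 9.4 = 212.6 → 213
  → #5BC9D5
10% tint:
  R: 87 + 0.1×(255−87) = 87 + 16.8 = 103.8 → 104
  G: 209 + 4.6 = 213.6 → 214
  B: 222 + 0.1×(255−222) = 222 + 3.3 = 225.3 → 225
  → #68D6E1

#5BC9D5, #68D6E1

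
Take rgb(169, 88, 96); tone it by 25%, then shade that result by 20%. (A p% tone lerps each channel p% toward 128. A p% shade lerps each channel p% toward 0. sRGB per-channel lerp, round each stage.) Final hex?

#7f4e53

Lerp each channel 25% toward 128:
  R: 169 − 10.25 = 158.75 → 159
  G: 88 + 10 = 98 → 98
  B: 96 + 0.25×(128−96) = 96 + 8 = 104 → 104
After the tone: rgb(159, 98, 104) = #9f6268.
Per channel, c → c + 0.2(0 − c):
  R: 159 + 0.2×(0−159) = 159 − 31.8 = 127.2 → 127
  G: 98 − 19.6 = 78.4 → 78
  B: 104 + 0.2×(0−104) = 104 − 20.8 = 83.2 → 83
rgb(127, 78, 83) = #7f4e53.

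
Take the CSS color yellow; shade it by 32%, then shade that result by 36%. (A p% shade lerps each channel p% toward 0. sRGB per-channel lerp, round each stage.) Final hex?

CSS yellow is rgb(255, 255, 0).
Lerp each channel 32% toward 0:
  R: 255 − 81.6 = 173.4 → 173
  G: 255 + 0.32×(0−255) = 255 − 81.6 = 173.4 → 173
  B: 0 + 0.32×(0−0) = 0 + 0 = 0 → 0
After the shade: rgb(173, 173, 0) = #ADAD00.
A 36% shade moves each channel 36% toward 0:
  R: 173 + 0.36×(0−173) = 173 − 62.28 = 110.72 → 111
  G: 173 + 0.36×(0−173) = 173 − 62.28 = 110.72 → 111
  B: 0 + 0.36×(0−0) = 0 + 0 = 0 → 0
rgb(111, 111, 0) = #6F6F00.

#6F6F00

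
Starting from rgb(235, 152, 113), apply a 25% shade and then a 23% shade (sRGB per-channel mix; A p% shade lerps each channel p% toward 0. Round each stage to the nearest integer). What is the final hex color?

A 25% shade moves each channel 25% toward 0:
  R: 235 − 58.75 = 176.25 → 176
  G: 152 − 38 = 114 → 114
  B: 113 + 0.25×(0−113) = 113 − 28.25 = 84.75 → 85
After the shade: rgb(176, 114, 85) = #B07255.
Lerp each channel 23% toward 0:
  R: 176 − 40.48 = 135.52 → 136
  G: 114 + 0.23×(0−114) = 114 − 26.22 = 87.78 → 88
  B: 85 − 19.55 = 65.45 → 65
rgb(136, 88, 65) = #885841.

#885841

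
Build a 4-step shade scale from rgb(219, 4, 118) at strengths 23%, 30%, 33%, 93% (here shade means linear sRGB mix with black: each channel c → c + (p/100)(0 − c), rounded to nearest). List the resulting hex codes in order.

23%: (219 − 50.37 = 168.63→169, 4 − 0.92 = 3.08→3, 118 − 27.14 = 90.86→91) → #a9035b
30%: (219 − 65.7 = 153.3→153, 4 − 1.2 = 2.8→3, 118 − 35.4 = 82.6→83) → #990353
33%: (219 − 72.27 = 146.73→147, 4 − 1.32 = 2.68→3, 118 − 38.94 = 79.06→79) → #93034f
93%: (219 − 203.67 = 15.33→15, 4 − 3.72 = 0.28→0, 118 − 109.74 = 8.26→8) → #0f0008

#a9035b, #990353, #93034f, #0f0008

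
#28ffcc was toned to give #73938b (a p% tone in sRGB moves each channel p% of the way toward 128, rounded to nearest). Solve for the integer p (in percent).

85%

#28ffcc is rgb(40, 255, 204); #73938b is rgb(115, 147, 139).
On the G channel (widest range): 147 ≈ 255 + (p/100)(128 − 255), so p ≈ 100×(147 − 255)/(128 − 255) = -10800/-127 = 85.04.
p = 85 reproduces all three channels after rounding.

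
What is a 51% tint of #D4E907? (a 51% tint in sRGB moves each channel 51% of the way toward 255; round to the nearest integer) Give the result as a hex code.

#D4E907 is rgb(212, 233, 7).
Lerp each channel 51% toward 255:
  R: 212 + 0.51×(255−212) = 212 + 21.93 = 233.93 → 234
  G: 233 + 11.22 = 244.22 → 244
  B: 7 + 126.48 = 133.48 → 133
rgb(234, 244, 133) = #EAF485.

#EAF485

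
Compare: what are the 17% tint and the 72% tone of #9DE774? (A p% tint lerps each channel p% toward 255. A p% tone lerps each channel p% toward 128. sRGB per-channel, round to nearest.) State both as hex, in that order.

#AEEB8C, #889D7D

#9DE774 is rgb(157, 231, 116).
17% tint:
  R: 157 + 0.17×(255−157) = 157 + 16.66 = 173.66 → 174
  G: 231 + 4.08 = 235.08 → 235
  B: 116 + 0.17×(255−116) = 116 + 23.63 = 139.63 → 140
  → #AEEB8C
72% tone:
  R: 157 − 20.88 = 136.12 → 136
  G: 231 + 0.72×(128−231) = 231 − 74.16 = 156.84 → 157
  B: 116 + 0.72×(128−116) = 116 + 8.64 = 124.64 → 125
  → #889D7D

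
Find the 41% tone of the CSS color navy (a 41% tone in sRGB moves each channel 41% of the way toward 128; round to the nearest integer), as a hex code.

#343480

CSS navy is rgb(0, 0, 128).
Lerp each channel 41% toward 128:
  R: 0 + 52.48 = 52.48 → 52
  G: 0 + 0.41×(128−0) = 0 + 52.48 = 52.48 → 52
  B: 128 + 0 = 128 → 128
rgb(52, 52, 128) = #343480.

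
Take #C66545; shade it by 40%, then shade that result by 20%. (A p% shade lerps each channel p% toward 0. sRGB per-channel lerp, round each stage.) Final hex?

#5F3121

#C66545 is rgb(198, 101, 69).
A 40% shade moves each channel 40% toward 0:
  R: 198 − 79.2 = 118.8 → 119
  G: 101 − 40.4 = 60.6 → 61
  B: 69 + 0.4×(0−69) = 69 − 27.6 = 41.4 → 41
After the shade: rgb(119, 61, 41) = #773D29.
A 20% shade moves each channel 20% toward 0:
  R: 119 − 23.8 = 95.2 → 95
  G: 61 − 12.2 = 48.8 → 49
  B: 41 − 8.2 = 32.8 → 33
rgb(95, 49, 33) = #5F3121.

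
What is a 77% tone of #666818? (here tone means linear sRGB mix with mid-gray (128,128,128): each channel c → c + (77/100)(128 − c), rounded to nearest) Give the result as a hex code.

#666818 is rgb(102, 104, 24).
A 77% tone moves each channel 77% toward 128:
  R: 102 + 20.02 = 122.02 → 122
  G: 104 + 0.77×(128−104) = 104 + 18.48 = 122.48 → 122
  B: 24 + 0.77×(128−24) = 24 + 80.08 = 104.08 → 104
rgb(122, 122, 104) = #7a7a68.

#7a7a68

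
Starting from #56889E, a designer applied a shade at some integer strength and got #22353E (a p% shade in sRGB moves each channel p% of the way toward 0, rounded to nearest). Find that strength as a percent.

61%

#56889E is rgb(86, 136, 158); #22353E is rgb(34, 53, 62).
On the B channel (widest range): 62 ≈ 158 + (p/100)(0 − 158), so p ≈ 100×(62 − 158)/(0 − 158) = -9600/-158 = 60.76.
p = 61 reproduces all three channels after rounding.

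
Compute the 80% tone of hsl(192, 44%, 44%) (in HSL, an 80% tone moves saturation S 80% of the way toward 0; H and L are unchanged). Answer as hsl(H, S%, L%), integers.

hsl(192, 9%, 44%)

S moves 80% from 44 toward 0: 44 − 35.2 = 8.8 → 9.
H and L are unchanged.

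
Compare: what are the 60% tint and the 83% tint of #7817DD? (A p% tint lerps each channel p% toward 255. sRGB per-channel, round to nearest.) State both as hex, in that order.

#7817DD is rgb(120, 23, 221).
60% tint:
  R: 120 + 0.6×(255−120) = 120 + 81 = 201 → 201
  G: 23 + 0.6×(255−23) = 23 + 139.2 = 162.2 → 162
  B: 221 + 20.4 = 241.4 → 241
  → #C9A2F1
83% tint:
  R: 120 + 0.83×(255−120) = 120 + 112.05 = 232.05 → 232
  G: 23 + 192.56 = 215.56 → 216
  B: 221 + 28.22 = 249.22 → 249
  → #E8D8F9

#C9A2F1, #E8D8F9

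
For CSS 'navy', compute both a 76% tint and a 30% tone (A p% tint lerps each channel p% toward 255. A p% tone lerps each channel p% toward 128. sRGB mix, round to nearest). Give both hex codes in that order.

CSS navy is rgb(0, 0, 128).
76% tint:
  R: 0 + 193.8 = 193.8 → 194
  G: 0 + 0.76×(255−0) = 0 + 193.8 = 193.8 → 194
  B: 128 + 0.76×(255−128) = 128 + 96.52 = 224.52 → 225
  → #c2c2e1
30% tone:
  R: 0 + 38.4 = 38.4 → 38
  G: 0 + 38.4 = 38.4 → 38
  B: 128 + 0 = 128 → 128
  → #262680

#c2c2e1, #262680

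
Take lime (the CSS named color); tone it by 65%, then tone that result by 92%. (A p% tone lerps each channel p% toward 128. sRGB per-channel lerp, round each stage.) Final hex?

CSS lime is rgb(0, 255, 0).
Lerp each channel 65% toward 128:
  R: 0 + 83.2 = 83.2 → 83
  G: 255 + 0.65×(128−255) = 255 − 82.55 = 172.45 → 172
  B: 0 + 0.65×(128−0) = 0 + 83.2 = 83.2 → 83
After the tone: rgb(83, 172, 83) = #53ac53.
A 92% tone moves each channel 92% toward 128:
  R: 83 + 41.4 = 124.4 → 124
  G: 172 + 0.92×(128−172) = 172 − 40.48 = 131.52 → 132
  B: 83 + 0.92×(128−83) = 83 + 41.4 = 124.4 → 124
rgb(124, 132, 124) = #7c847c.

#7c847c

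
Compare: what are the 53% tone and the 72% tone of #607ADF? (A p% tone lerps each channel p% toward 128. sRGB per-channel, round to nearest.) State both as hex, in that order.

#717DAD, #777E9B

#607ADF is rgb(96, 122, 223).
53% tone:
  R: 96 + 0.53×(128−96) = 96 + 16.96 = 112.96 → 113
  G: 122 + 3.18 = 125.18 → 125
  B: 223 + 0.53×(128−223) = 223 − 50.35 = 172.65 → 173
  → #717DAD
72% tone:
  R: 96 + 0.72×(128−96) = 96 + 23.04 = 119.04 → 119
  G: 122 + 0.72×(128−122) = 122 + 4.32 = 126.32 → 126
  B: 223 − 68.4 = 154.6 → 155
  → #777E9B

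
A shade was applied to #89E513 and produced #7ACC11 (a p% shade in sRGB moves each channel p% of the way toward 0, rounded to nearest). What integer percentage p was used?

11%

#89E513 is rgb(137, 229, 19); #7ACC11 is rgb(122, 204, 17).
On the G channel (widest range): 204 ≈ 229 + (p/100)(0 − 229), so p ≈ 100×(204 − 229)/(0 − 229) = -2500/-229 = 10.92.
p = 11 reproduces all three channels after rounding.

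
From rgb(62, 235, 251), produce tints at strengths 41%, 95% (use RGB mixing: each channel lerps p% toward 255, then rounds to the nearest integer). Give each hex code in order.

41%: (62 + 79.13 = 141.13→141, 235 + 8.2 = 243.2→243, 251 + 1.64 = 252.64→253) → #8DF3FD
95%: (62 + 183.35 = 245.35→245, 235 + 19 = 254→254, 251 + 3.8 = 254.8→255) → #F5FEFF

#8DF3FD, #F5FEFF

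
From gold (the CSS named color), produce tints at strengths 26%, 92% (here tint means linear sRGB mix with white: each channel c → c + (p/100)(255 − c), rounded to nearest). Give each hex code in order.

CSS gold is rgb(255, 215, 0).
26%: (255→255, 215 + 10.4 = 225.4→225, 0 + 66.3 = 66.3→66) → #FFE142
92%: (255→255, 215 + 36.8 = 251.8→252, 0 + 234.6 = 234.6→235) → #FFFCEB

#FFE142, #FFFCEB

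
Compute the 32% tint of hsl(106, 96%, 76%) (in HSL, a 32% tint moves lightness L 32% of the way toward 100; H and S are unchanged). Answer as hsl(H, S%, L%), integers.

hsl(106, 96%, 84%)

L moves 32% from 76 toward 100: 76 + 7.68 = 83.68 → 84.
H and S are unchanged.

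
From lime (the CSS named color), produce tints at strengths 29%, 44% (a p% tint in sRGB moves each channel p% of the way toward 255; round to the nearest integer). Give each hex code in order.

CSS lime is rgb(0, 255, 0).
29%: (0 + 73.95 = 73.95→74, 255→255, 0 + 73.95 = 73.95→74) → #4aff4a
44%: (0 + 112.2 = 112.2→112, 255→255, 0 + 112.2 = 112.2→112) → #70ff70

#4aff4a, #70ff70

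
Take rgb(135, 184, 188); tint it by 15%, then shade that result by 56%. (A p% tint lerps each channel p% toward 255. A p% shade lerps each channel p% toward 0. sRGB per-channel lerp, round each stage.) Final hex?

#435657

A 15% tint moves each channel 15% toward 255:
  R: 135 + 0.15×(255−135) = 135 + 18 = 153 → 153
  G: 184 + 10.65 = 194.65 → 195
  B: 188 + 0.15×(255−188) = 188 + 10.05 = 198.05 → 198
After the tint: rgb(153, 195, 198) = #99c3c6.
A 56% shade moves each channel 56% toward 0:
  R: 153 + 0.56×(0−153) = 153 − 85.68 = 67.32 → 67
  G: 195 − 109.2 = 85.8 → 86
  B: 198 + 0.56×(0−198) = 198 − 110.88 = 87.12 → 87
rgb(67, 86, 87) = #435657.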